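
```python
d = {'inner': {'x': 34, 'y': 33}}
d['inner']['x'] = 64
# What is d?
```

After line 1: d = {'inner': {'x': 34, 'y': 33}}
After line 2 (inner x overwritten): d = {'inner': {'x': 64, 'y': 33}}

{'inner': {'x': 64, 'y': 33}}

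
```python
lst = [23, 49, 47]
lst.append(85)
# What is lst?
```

[23, 49, 47, 85]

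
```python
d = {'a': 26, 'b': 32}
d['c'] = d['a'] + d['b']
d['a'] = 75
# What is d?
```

After line 1: d = {'a': 26, 'b': 32}
After line 2 (d['c'] = 26 + 32): d = {'a': 26, 'b': 32, 'c': 58}
After line 3: d = {'a': 75, 'b': 32, 'c': 58}

{'a': 75, 'b': 32, 'c': 58}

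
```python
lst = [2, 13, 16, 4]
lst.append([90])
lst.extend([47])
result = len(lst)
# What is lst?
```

After line 1: lst = [2, 13, 16, 4]
After line 2 (append adds [90] as single element): lst = [2, 13, 16, 4, [90]]
After line 3 (extend unpacks [47], adds 47): lst = [2, 13, 16, 4, [90], 47]
After line 4: result = len(lst) = 6

[2, 13, 16, 4, [90], 47]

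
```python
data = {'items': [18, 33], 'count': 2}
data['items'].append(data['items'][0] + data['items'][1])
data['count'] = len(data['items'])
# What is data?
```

After line 1: data = {'items': [18, 33], 'count': 2}
After line 2 (append 18 + 33 = 51): data = {'items': [18, 33, 51], 'count': 2}
After line 3 (count = len(items) = 3): data = {'items': [18, 33, 51], 'count': 3}

{'items': [18, 33, 51], 'count': 3}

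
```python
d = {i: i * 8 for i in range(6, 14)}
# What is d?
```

{6: 48, 7: 56, 8: 64, 9: 72, 10: 80, 11: 88, 12: 96, 13: 104}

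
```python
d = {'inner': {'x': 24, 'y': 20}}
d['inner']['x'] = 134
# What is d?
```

After line 1: d = {'inner': {'x': 24, 'y': 20}}
After line 2 (inner x overwritten): d = {'inner': {'x': 134, 'y': 20}}

{'inner': {'x': 134, 'y': 20}}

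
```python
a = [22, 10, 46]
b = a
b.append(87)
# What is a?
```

After line 1: a = [22, 10, 46]
After line 2 (b = a is an alias, same object): a = [22, 10, 46], b = [22, 10, 46]
After line 3 (b.append mutates the shared list): a = [22, 10, 46, 87], b = [22, 10, 46, 87]

[22, 10, 46, 87]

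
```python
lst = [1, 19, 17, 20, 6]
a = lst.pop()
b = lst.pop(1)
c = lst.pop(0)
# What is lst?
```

After line 1: lst = [1, 19, 17, 20, 6]
After line 2 (pop() -> a = 6): lst = [1, 19, 17, 20]
After line 3 (pop(1) -> b = 19): lst = [1, 17, 20]
After line 4 (pop(0) -> c = 1): lst = [17, 20]

[17, 20]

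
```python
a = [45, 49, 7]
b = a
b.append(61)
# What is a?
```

After line 1: a = [45, 49, 7]
After line 2 (b = a is an alias, same object): a = [45, 49, 7], b = [45, 49, 7]
After line 3 (b.append mutates the shared list): a = [45, 49, 7, 61], b = [45, 49, 7, 61]

[45, 49, 7, 61]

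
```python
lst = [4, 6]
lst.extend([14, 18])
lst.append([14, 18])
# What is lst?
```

After line 1: lst = [4, 6]
After line 2 (extend unpacks [14, 18]): lst = [4, 6, 14, 18]
After line 3 (append adds [14, 18] as single element): lst = [4, 6, 14, 18, [14, 18]]

[4, 6, 14, 18, [14, 18]]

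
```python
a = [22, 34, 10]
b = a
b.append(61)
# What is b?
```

After line 1: a = [22, 34, 10]
After line 2 (b = a is an alias, same object): a = [22, 34, 10], b = [22, 34, 10]
After line 3 (b.append mutates the shared list): a = [22, 34, 10, 61], b = [22, 34, 10, 61]

[22, 34, 10, 61]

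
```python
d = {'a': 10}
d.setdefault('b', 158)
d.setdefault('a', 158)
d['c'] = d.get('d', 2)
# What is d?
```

After line 1: d = {'a': 10}
After line 2 (setdefault adds 'b'=158): d = {'a': 10, 'b': 158}
After line 3 (setdefault 'a' no-op, already exists): d = {'a': 10, 'b': 158}
After line 4 (get('d', 2) returns default since 'd' not in d): d = {'a': 10, 'b': 158, 'c': 2}

{'a': 10, 'b': 158, 'c': 2}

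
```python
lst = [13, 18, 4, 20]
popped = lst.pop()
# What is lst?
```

[13, 18, 4]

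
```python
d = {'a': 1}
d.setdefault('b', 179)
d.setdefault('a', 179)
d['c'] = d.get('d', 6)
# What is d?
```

After line 1: d = {'a': 1}
After line 2 (setdefault adds 'b'=179): d = {'a': 1, 'b': 179}
After line 3 (setdefault 'a' no-op, already exists): d = {'a': 1, 'b': 179}
After line 4 (get('d', 6) returns default since 'd' not in d): d = {'a': 1, 'b': 179, 'c': 6}

{'a': 1, 'b': 179, 'c': 6}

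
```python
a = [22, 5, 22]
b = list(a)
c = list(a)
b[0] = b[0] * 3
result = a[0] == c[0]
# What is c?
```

After line 1: a = [22, 5, 22]
After line 2 (b = list(a), copy): a = [22, 5, 22], b = [22, 5, 22]
After line 3 (c = list(a) is a copy, new object): c = [22, 5, 22]
After line 4 (b[0] = 22 * 3 = 66; only b mutates (copy)): a = [22, 5, 22], b = [66, 5, 22], c = [22, 5, 22]
After line 5 (a[0] = 22, c[0] = 22; result = True)

[22, 5, 22]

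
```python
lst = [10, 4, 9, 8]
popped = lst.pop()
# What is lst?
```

[10, 4, 9]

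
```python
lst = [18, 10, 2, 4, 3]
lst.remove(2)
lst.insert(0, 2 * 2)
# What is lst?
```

After line 1: lst = [18, 10, 2, 4, 3]
After line 2 (remove first 2): lst = [18, 10, 4, 3]
After line 3 (insert 4 at index 0): lst = [4, 18, 10, 4, 3]

[4, 18, 10, 4, 3]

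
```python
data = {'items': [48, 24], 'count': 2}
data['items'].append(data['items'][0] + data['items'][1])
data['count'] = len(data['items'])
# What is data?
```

After line 1: data = {'items': [48, 24], 'count': 2}
After line 2 (append 48 + 24 = 72): data = {'items': [48, 24, 72], 'count': 2}
After line 3 (count = len(items) = 3): data = {'items': [48, 24, 72], 'count': 3}

{'items': [48, 24, 72], 'count': 3}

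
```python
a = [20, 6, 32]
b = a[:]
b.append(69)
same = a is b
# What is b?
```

After line 1: a = [20, 6, 32]
After line 2 (b = a[:] is a shallow copy, new object): a = [20, 6, 32], b = [20, 6, 32]
After line 3 (append only mutates b): a = [20, 6, 32], b = [20, 6, 32, 69]
After line 4 (same = a is b; different objects -> False): same = False

[20, 6, 32, 69]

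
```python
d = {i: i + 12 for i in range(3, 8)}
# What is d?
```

{3: 15, 4: 16, 5: 17, 6: 18, 7: 19}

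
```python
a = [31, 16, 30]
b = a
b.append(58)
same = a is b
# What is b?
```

After line 1: a = [31, 16, 30]
After line 2 (b = a is an alias, same object): a = [31, 16, 30], b = [31, 16, 30]
After line 3 (b.append mutates the shared list): a = [31, 16, 30, 58], b = [31, 16, 30, 58]
After line 4 (same = a is b; same object -> True): same = True

[31, 16, 30, 58]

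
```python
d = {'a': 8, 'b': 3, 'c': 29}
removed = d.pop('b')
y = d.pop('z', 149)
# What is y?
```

After line 1: d = {'a': 8, 'b': 3, 'c': 29}
After line 2 (pop 'b' returns 3): d = {'a': 8, 'c': 29}, removed = 3
After line 3 (pop 'z' missing, returns default 149): d = {'a': 8, 'c': 29}, y = 149

149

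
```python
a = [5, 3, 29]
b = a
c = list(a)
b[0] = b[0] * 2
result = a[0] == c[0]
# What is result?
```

After line 1: a = [5, 3, 29]
After line 2 (b = a, alias): a = [5, 3, 29], b = [5, 3, 29]
After line 3 (c = list(a) is a copy, new object): c = [5, 3, 29]
After line 4 (b[0] = 5 * 2 = 10; mutates shared a/b): a = b = [10, 3, 29], c = [5, 3, 29]
After line 5 (a[0] = 10, c[0] = 5; result = False)

False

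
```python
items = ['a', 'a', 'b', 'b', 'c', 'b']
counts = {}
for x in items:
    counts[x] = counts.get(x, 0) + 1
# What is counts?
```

Initial: counts = {}, items = ['a', 'a', 'b', 'b', 'c', 'b']
See 'a': counts = {'a': 1}
See 'a': counts = {'a': 2}
See 'b': counts = {'a': 2, 'b': 1}
See 'b': counts = {'a': 2, 'b': 2}
See 'c': counts = {'a': 2, 'b': 2, 'c': 1}
See 'b': counts = {'a': 2, 'b': 3, 'c': 1}

{'a': 2, 'b': 3, 'c': 1}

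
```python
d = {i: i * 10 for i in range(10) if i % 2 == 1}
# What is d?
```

{1: 10, 3: 30, 5: 50, 7: 70, 9: 90}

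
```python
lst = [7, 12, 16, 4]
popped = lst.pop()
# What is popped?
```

4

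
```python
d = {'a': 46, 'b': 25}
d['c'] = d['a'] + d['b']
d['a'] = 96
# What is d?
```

After line 1: d = {'a': 46, 'b': 25}
After line 2 (d['c'] = 46 + 25): d = {'a': 46, 'b': 25, 'c': 71}
After line 3: d = {'a': 96, 'b': 25, 'c': 71}

{'a': 96, 'b': 25, 'c': 71}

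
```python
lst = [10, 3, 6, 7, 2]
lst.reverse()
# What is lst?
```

[2, 7, 6, 3, 10]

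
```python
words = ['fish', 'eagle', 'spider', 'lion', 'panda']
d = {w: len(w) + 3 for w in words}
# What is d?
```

{'fish': 7, 'eagle': 8, 'spider': 9, 'lion': 7, 'panda': 8}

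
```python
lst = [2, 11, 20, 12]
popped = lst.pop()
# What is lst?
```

[2, 11, 20]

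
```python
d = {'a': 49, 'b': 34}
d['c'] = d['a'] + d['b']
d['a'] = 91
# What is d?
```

After line 1: d = {'a': 49, 'b': 34}
After line 2 (d['c'] = 49 + 34): d = {'a': 49, 'b': 34, 'c': 83}
After line 3: d = {'a': 91, 'b': 34, 'c': 83}

{'a': 91, 'b': 34, 'c': 83}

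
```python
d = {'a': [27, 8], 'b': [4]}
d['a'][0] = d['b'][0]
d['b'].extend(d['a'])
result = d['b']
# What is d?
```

After line 1: d = {'a': [27, 8], 'b': [4]}
After line 2 (a[0] = b[0] = 4): d = {'a': [4, 8], 'b': [4]}
After line 3 (b.extend(a) appends [4, 8]): d = {'a': [4, 8], 'b': [4, 4, 8]}
After line 4: result = d['b'] = [4, 4, 8]

{'a': [4, 8], 'b': [4, 4, 8]}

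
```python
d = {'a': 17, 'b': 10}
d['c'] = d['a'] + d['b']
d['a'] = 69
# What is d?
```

After line 1: d = {'a': 17, 'b': 10}
After line 2 (d['c'] = 17 + 10): d = {'a': 17, 'b': 10, 'c': 27}
After line 3: d = {'a': 69, 'b': 10, 'c': 27}

{'a': 69, 'b': 10, 'c': 27}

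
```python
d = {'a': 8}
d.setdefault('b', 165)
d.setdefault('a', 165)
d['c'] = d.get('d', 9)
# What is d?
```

After line 1: d = {'a': 8}
After line 2 (setdefault adds 'b'=165): d = {'a': 8, 'b': 165}
After line 3 (setdefault 'a' no-op, already exists): d = {'a': 8, 'b': 165}
After line 4 (get('d', 9) returns default since 'd' not in d): d = {'a': 8, 'b': 165, 'c': 9}

{'a': 8, 'b': 165, 'c': 9}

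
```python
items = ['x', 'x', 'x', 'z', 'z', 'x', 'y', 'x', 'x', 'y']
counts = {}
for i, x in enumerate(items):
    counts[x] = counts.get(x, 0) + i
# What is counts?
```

Initial: counts = {}, items = ['x', 'x', 'x', 'z', 'z', 'x', 'y', 'x', 'x', 'y']
i=0, x='x': counts = {'x': 0}
i=1, x='x': counts = {'x': 1}
i=2, x='x': counts = {'x': 3}
i=3, x='z': counts = {'x': 3, 'z': 3}
i=4, x='z': counts = {'x': 3, 'z': 7}
i=5, x='x': counts = {'x': 8, 'z': 7}
i=6, x='y': counts = {'x': 8, 'z': 7, 'y': 6}
i=7, x='x': counts = {'x': 15, 'z': 7, 'y': 6}
i=8, x='x': counts = {'x': 23, 'z': 7, 'y': 6}
i=9, x='y': counts = {'x': 23, 'z': 7, 'y': 15}

{'x': 23, 'z': 7, 'y': 15}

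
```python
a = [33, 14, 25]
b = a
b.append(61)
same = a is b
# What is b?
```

After line 1: a = [33, 14, 25]
After line 2 (b = a is an alias, same object): a = [33, 14, 25], b = [33, 14, 25]
After line 3 (b.append mutates the shared list): a = [33, 14, 25, 61], b = [33, 14, 25, 61]
After line 4 (same = a is b; same object -> True): same = True

[33, 14, 25, 61]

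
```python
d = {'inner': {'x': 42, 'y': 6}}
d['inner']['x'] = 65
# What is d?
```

After line 1: d = {'inner': {'x': 42, 'y': 6}}
After line 2 (inner x overwritten): d = {'inner': {'x': 65, 'y': 6}}

{'inner': {'x': 65, 'y': 6}}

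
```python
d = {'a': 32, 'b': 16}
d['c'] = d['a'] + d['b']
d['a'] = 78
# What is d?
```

After line 1: d = {'a': 32, 'b': 16}
After line 2 (d['c'] = 32 + 16): d = {'a': 32, 'b': 16, 'c': 48}
After line 3: d = {'a': 78, 'b': 16, 'c': 48}

{'a': 78, 'b': 16, 'c': 48}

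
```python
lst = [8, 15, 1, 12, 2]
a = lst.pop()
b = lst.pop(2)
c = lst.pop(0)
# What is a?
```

After line 1: lst = [8, 15, 1, 12, 2]
After line 2 (pop() -> a = 2): lst = [8, 15, 1, 12]
After line 3 (pop(2) -> b = 1): lst = [8, 15, 12]
After line 4 (pop(0) -> c = 8): lst = [15, 12]

2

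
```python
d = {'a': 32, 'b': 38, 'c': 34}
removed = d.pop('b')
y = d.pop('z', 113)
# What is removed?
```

After line 1: d = {'a': 32, 'b': 38, 'c': 34}
After line 2 (pop 'b' returns 38): d = {'a': 32, 'c': 34}, removed = 38
After line 3 (pop 'z' missing, returns default 113): d = {'a': 32, 'c': 34}, y = 113

38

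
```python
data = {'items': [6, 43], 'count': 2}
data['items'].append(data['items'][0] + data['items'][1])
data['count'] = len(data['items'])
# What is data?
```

After line 1: data = {'items': [6, 43], 'count': 2}
After line 2 (append 6 + 43 = 49): data = {'items': [6, 43, 49], 'count': 2}
After line 3 (count = len(items) = 3): data = {'items': [6, 43, 49], 'count': 3}

{'items': [6, 43, 49], 'count': 3}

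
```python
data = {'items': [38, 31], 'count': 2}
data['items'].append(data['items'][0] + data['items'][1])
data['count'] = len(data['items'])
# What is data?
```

After line 1: data = {'items': [38, 31], 'count': 2}
After line 2 (append 38 + 31 = 69): data = {'items': [38, 31, 69], 'count': 2}
After line 3 (count = len(items) = 3): data = {'items': [38, 31, 69], 'count': 3}

{'items': [38, 31, 69], 'count': 3}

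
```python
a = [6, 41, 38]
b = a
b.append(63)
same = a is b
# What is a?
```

After line 1: a = [6, 41, 38]
After line 2 (b = a is an alias, same object): a = [6, 41, 38], b = [6, 41, 38]
After line 3 (b.append mutates the shared list): a = [6, 41, 38, 63], b = [6, 41, 38, 63]
After line 4 (same = a is b; same object -> True): same = True

[6, 41, 38, 63]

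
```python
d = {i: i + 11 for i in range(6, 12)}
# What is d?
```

{6: 17, 7: 18, 8: 19, 9: 20, 10: 21, 11: 22}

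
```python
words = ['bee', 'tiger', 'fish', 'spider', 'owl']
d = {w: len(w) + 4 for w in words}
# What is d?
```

{'bee': 7, 'tiger': 9, 'fish': 8, 'spider': 10, 'owl': 7}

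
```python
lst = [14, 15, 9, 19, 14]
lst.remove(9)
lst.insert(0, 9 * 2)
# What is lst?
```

After line 1: lst = [14, 15, 9, 19, 14]
After line 2 (remove first 9): lst = [14, 15, 19, 14]
After line 3 (insert 18 at index 0): lst = [18, 14, 15, 19, 14]

[18, 14, 15, 19, 14]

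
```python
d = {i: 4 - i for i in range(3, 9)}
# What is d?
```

{3: 1, 4: 0, 5: -1, 6: -2, 7: -3, 8: -4}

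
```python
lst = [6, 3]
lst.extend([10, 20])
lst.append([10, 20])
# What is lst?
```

After line 1: lst = [6, 3]
After line 2 (extend unpacks [10, 20]): lst = [6, 3, 10, 20]
After line 3 (append adds [10, 20] as single element): lst = [6, 3, 10, 20, [10, 20]]

[6, 3, 10, 20, [10, 20]]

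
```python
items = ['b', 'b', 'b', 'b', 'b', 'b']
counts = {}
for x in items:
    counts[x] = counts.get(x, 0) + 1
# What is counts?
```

Initial: counts = {}, items = ['b', 'b', 'b', 'b', 'b', 'b']
See 'b': counts = {'b': 1}
See 'b': counts = {'b': 2}
See 'b': counts = {'b': 3}
See 'b': counts = {'b': 4}
See 'b': counts = {'b': 5}
See 'b': counts = {'b': 6}

{'b': 6}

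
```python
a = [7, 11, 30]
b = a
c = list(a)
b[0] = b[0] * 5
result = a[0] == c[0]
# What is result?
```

After line 1: a = [7, 11, 30]
After line 2 (b = a, alias): a = [7, 11, 30], b = [7, 11, 30]
After line 3 (c = list(a) is a copy, new object): c = [7, 11, 30]
After line 4 (b[0] = 7 * 5 = 35; mutates shared a/b): a = b = [35, 11, 30], c = [7, 11, 30]
After line 5 (a[0] = 35, c[0] = 7; result = False)

False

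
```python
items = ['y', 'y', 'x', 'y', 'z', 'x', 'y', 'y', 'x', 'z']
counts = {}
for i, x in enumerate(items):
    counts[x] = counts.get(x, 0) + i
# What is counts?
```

Initial: counts = {}, items = ['y', 'y', 'x', 'y', 'z', 'x', 'y', 'y', 'x', 'z']
i=0, x='y': counts = {'y': 0}
i=1, x='y': counts = {'y': 1}
i=2, x='x': counts = {'y': 1, 'x': 2}
i=3, x='y': counts = {'y': 4, 'x': 2}
i=4, x='z': counts = {'y': 4, 'x': 2, 'z': 4}
i=5, x='x': counts = {'y': 4, 'x': 7, 'z': 4}
i=6, x='y': counts = {'y': 10, 'x': 7, 'z': 4}
i=7, x='y': counts = {'y': 17, 'x': 7, 'z': 4}
i=8, x='x': counts = {'y': 17, 'x': 15, 'z': 4}
i=9, x='z': counts = {'y': 17, 'x': 15, 'z': 13}

{'y': 17, 'x': 15, 'z': 13}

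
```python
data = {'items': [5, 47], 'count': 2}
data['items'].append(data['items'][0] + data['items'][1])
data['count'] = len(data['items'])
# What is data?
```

After line 1: data = {'items': [5, 47], 'count': 2}
After line 2 (append 5 + 47 = 52): data = {'items': [5, 47, 52], 'count': 2}
After line 3 (count = len(items) = 3): data = {'items': [5, 47, 52], 'count': 3}

{'items': [5, 47, 52], 'count': 3}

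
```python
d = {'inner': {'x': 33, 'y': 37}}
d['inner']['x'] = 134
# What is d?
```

After line 1: d = {'inner': {'x': 33, 'y': 37}}
After line 2 (inner x overwritten): d = {'inner': {'x': 134, 'y': 37}}

{'inner': {'x': 134, 'y': 37}}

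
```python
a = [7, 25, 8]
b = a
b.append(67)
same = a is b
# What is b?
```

After line 1: a = [7, 25, 8]
After line 2 (b = a is an alias, same object): a = [7, 25, 8], b = [7, 25, 8]
After line 3 (b.append mutates the shared list): a = [7, 25, 8, 67], b = [7, 25, 8, 67]
After line 4 (same = a is b; same object -> True): same = True

[7, 25, 8, 67]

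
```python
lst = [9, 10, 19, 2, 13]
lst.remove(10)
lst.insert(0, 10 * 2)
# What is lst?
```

After line 1: lst = [9, 10, 19, 2, 13]
After line 2 (remove first 10): lst = [9, 19, 2, 13]
After line 3 (insert 20 at index 0): lst = [20, 9, 19, 2, 13]

[20, 9, 19, 2, 13]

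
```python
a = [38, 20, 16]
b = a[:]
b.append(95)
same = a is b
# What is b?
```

After line 1: a = [38, 20, 16]
After line 2 (b = a[:] is a shallow copy, new object): a = [38, 20, 16], b = [38, 20, 16]
After line 3 (append only mutates b): a = [38, 20, 16], b = [38, 20, 16, 95]
After line 4 (same = a is b; different objects -> False): same = False

[38, 20, 16, 95]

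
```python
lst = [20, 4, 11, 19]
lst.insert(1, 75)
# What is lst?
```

[20, 75, 4, 11, 19]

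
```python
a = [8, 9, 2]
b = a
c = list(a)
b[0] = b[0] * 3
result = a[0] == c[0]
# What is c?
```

After line 1: a = [8, 9, 2]
After line 2 (b = a, alias): a = [8, 9, 2], b = [8, 9, 2]
After line 3 (c = list(a) is a copy, new object): c = [8, 9, 2]
After line 4 (b[0] = 8 * 3 = 24; mutates shared a/b): a = b = [24, 9, 2], c = [8, 9, 2]
After line 5 (a[0] = 24, c[0] = 8; result = False)

[8, 9, 2]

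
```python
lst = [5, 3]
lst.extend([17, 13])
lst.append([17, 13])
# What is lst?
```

After line 1: lst = [5, 3]
After line 2 (extend unpacks [17, 13]): lst = [5, 3, 17, 13]
After line 3 (append adds [17, 13] as single element): lst = [5, 3, 17, 13, [17, 13]]

[5, 3, 17, 13, [17, 13]]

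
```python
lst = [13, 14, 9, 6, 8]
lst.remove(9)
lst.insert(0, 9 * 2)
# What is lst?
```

After line 1: lst = [13, 14, 9, 6, 8]
After line 2 (remove first 9): lst = [13, 14, 6, 8]
After line 3 (insert 18 at index 0): lst = [18, 13, 14, 6, 8]

[18, 13, 14, 6, 8]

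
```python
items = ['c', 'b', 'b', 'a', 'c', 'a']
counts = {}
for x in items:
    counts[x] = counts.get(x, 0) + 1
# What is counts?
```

Initial: counts = {}, items = ['c', 'b', 'b', 'a', 'c', 'a']
See 'c': counts = {'c': 1}
See 'b': counts = {'c': 1, 'b': 1}
See 'b': counts = {'c': 1, 'b': 2}
See 'a': counts = {'c': 1, 'b': 2, 'a': 1}
See 'c': counts = {'c': 2, 'b': 2, 'a': 1}
See 'a': counts = {'c': 2, 'b': 2, 'a': 2}

{'c': 2, 'b': 2, 'a': 2}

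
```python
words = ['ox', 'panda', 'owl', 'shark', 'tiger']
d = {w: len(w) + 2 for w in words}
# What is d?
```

{'ox': 4, 'panda': 7, 'owl': 5, 'shark': 7, 'tiger': 7}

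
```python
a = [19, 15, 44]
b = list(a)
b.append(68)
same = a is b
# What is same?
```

After line 1: a = [19, 15, 44]
After line 2 (b = list(a) is a shallow copy, new object): a = [19, 15, 44], b = [19, 15, 44]
After line 3 (append only mutates b): a = [19, 15, 44], b = [19, 15, 44, 68]
After line 4 (same = a is b; different objects -> False): same = False

False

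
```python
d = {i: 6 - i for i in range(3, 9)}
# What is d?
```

{3: 3, 4: 2, 5: 1, 6: 0, 7: -1, 8: -2}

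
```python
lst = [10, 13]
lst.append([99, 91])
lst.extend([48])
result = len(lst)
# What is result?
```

After line 1: lst = [10, 13]
After line 2 (append adds [99, 91] as single element): lst = [10, 13, [99, 91]]
After line 3 (extend unpacks [48], adds 48): lst = [10, 13, [99, 91], 48]
After line 4: result = len(lst) = 4

4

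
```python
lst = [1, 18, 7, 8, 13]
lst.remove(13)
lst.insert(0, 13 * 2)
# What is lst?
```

After line 1: lst = [1, 18, 7, 8, 13]
After line 2 (remove first 13): lst = [1, 18, 7, 8]
After line 3 (insert 26 at index 0): lst = [26, 1, 18, 7, 8]

[26, 1, 18, 7, 8]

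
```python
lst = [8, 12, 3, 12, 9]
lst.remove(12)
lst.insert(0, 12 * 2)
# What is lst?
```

After line 1: lst = [8, 12, 3, 12, 9]
After line 2 (remove first 12): lst = [8, 3, 12, 9]
After line 3 (insert 24 at index 0): lst = [24, 8, 3, 12, 9]

[24, 8, 3, 12, 9]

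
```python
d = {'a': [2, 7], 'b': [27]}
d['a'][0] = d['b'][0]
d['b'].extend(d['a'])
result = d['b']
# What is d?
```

After line 1: d = {'a': [2, 7], 'b': [27]}
After line 2 (a[0] = b[0] = 27): d = {'a': [27, 7], 'b': [27]}
After line 3 (b.extend(a) appends [27, 7]): d = {'a': [27, 7], 'b': [27, 27, 7]}
After line 4: result = d['b'] = [27, 27, 7]

{'a': [27, 7], 'b': [27, 27, 7]}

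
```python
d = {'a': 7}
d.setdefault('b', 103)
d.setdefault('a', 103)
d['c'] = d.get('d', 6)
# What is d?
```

After line 1: d = {'a': 7}
After line 2 (setdefault adds 'b'=103): d = {'a': 7, 'b': 103}
After line 3 (setdefault 'a' no-op, already exists): d = {'a': 7, 'b': 103}
After line 4 (get('d', 6) returns default since 'd' not in d): d = {'a': 7, 'b': 103, 'c': 6}

{'a': 7, 'b': 103, 'c': 6}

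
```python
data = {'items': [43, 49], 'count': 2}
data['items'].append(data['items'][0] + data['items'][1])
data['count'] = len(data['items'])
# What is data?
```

After line 1: data = {'items': [43, 49], 'count': 2}
After line 2 (append 43 + 49 = 92): data = {'items': [43, 49, 92], 'count': 2}
After line 3 (count = len(items) = 3): data = {'items': [43, 49, 92], 'count': 3}

{'items': [43, 49, 92], 'count': 3}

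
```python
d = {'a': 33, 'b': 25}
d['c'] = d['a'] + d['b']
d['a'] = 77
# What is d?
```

After line 1: d = {'a': 33, 'b': 25}
After line 2 (d['c'] = 33 + 25): d = {'a': 33, 'b': 25, 'c': 58}
After line 3: d = {'a': 77, 'b': 25, 'c': 58}

{'a': 77, 'b': 25, 'c': 58}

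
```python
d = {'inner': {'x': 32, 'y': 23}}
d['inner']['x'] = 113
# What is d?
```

After line 1: d = {'inner': {'x': 32, 'y': 23}}
After line 2 (inner x overwritten): d = {'inner': {'x': 113, 'y': 23}}

{'inner': {'x': 113, 'y': 23}}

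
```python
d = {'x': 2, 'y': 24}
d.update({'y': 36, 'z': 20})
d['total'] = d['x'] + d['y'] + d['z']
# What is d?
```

After line 1: d = {'x': 2, 'y': 24}
After line 2 (y overwritten, z added): d = {'x': 2, 'y': 36, 'z': 20}
After line 3 (total = 2 + 36 + 20 = 58): d = {'x': 2, 'y': 36, 'z': 20, 'total': 58}

{'x': 2, 'y': 36, 'z': 20, 'total': 58}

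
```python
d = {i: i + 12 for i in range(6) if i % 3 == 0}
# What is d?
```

{0: 12, 3: 15}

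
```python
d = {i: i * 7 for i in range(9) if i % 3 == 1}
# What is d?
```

{1: 7, 4: 28, 7: 49}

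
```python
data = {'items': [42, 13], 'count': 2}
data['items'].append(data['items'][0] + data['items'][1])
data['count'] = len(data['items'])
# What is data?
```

After line 1: data = {'items': [42, 13], 'count': 2}
After line 2 (append 42 + 13 = 55): data = {'items': [42, 13, 55], 'count': 2}
After line 3 (count = len(items) = 3): data = {'items': [42, 13, 55], 'count': 3}

{'items': [42, 13, 55], 'count': 3}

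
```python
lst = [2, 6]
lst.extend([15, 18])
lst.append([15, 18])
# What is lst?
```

After line 1: lst = [2, 6]
After line 2 (extend unpacks [15, 18]): lst = [2, 6, 15, 18]
After line 3 (append adds [15, 18] as single element): lst = [2, 6, 15, 18, [15, 18]]

[2, 6, 15, 18, [15, 18]]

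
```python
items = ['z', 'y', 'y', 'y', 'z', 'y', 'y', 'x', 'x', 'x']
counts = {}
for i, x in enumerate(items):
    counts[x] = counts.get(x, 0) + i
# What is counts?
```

Initial: counts = {}, items = ['z', 'y', 'y', 'y', 'z', 'y', 'y', 'x', 'x', 'x']
i=0, x='z': counts = {'z': 0}
i=1, x='y': counts = {'z': 0, 'y': 1}
i=2, x='y': counts = {'z': 0, 'y': 3}
i=3, x='y': counts = {'z': 0, 'y': 6}
i=4, x='z': counts = {'z': 4, 'y': 6}
i=5, x='y': counts = {'z': 4, 'y': 11}
i=6, x='y': counts = {'z': 4, 'y': 17}
i=7, x='x': counts = {'z': 4, 'y': 17, 'x': 7}
i=8, x='x': counts = {'z': 4, 'y': 17, 'x': 15}
i=9, x='x': counts = {'z': 4, 'y': 17, 'x': 24}

{'z': 4, 'y': 17, 'x': 24}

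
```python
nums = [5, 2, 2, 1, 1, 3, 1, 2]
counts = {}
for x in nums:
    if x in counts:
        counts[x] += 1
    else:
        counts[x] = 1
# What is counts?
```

Initial: counts = {}, nums = [5, 2, 2, 1, 1, 3, 1, 2]
See 5: counts = {5: 1}
See 2: counts = {5: 1, 2: 1}
See 2: counts = {5: 1, 2: 2}
See 1: counts = {5: 1, 2: 2, 1: 1}
See 1: counts = {5: 1, 2: 2, 1: 2}
See 3: counts = {5: 1, 2: 2, 1: 2, 3: 1}
See 1: counts = {5: 1, 2: 2, 1: 3, 3: 1}
See 2: counts = {5: 1, 2: 3, 1: 3, 3: 1}

{5: 1, 2: 3, 1: 3, 3: 1}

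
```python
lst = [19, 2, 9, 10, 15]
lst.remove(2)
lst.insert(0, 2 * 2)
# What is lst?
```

After line 1: lst = [19, 2, 9, 10, 15]
After line 2 (remove first 2): lst = [19, 9, 10, 15]
After line 3 (insert 4 at index 0): lst = [4, 19, 9, 10, 15]

[4, 19, 9, 10, 15]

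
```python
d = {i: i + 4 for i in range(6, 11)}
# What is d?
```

{6: 10, 7: 11, 8: 12, 9: 13, 10: 14}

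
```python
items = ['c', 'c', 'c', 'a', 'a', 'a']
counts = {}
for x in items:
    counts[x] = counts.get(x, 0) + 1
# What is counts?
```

Initial: counts = {}, items = ['c', 'c', 'c', 'a', 'a', 'a']
See 'c': counts = {'c': 1}
See 'c': counts = {'c': 2}
See 'c': counts = {'c': 3}
See 'a': counts = {'c': 3, 'a': 1}
See 'a': counts = {'c': 3, 'a': 2}
See 'a': counts = {'c': 3, 'a': 3}

{'c': 3, 'a': 3}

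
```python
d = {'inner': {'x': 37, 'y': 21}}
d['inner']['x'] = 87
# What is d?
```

After line 1: d = {'inner': {'x': 37, 'y': 21}}
After line 2 (inner x overwritten): d = {'inner': {'x': 87, 'y': 21}}

{'inner': {'x': 87, 'y': 21}}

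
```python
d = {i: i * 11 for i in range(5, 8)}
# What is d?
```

{5: 55, 6: 66, 7: 77}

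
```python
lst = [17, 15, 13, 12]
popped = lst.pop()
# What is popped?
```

12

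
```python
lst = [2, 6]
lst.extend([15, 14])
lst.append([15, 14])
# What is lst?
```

After line 1: lst = [2, 6]
After line 2 (extend unpacks [15, 14]): lst = [2, 6, 15, 14]
After line 3 (append adds [15, 14] as single element): lst = [2, 6, 15, 14, [15, 14]]

[2, 6, 15, 14, [15, 14]]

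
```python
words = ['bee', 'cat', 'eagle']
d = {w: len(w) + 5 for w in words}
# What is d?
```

{'bee': 8, 'cat': 8, 'eagle': 10}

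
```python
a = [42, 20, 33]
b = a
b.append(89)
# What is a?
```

After line 1: a = [42, 20, 33]
After line 2 (b = a is an alias, same object): a = [42, 20, 33], b = [42, 20, 33]
After line 3 (b.append mutates the shared list): a = [42, 20, 33, 89], b = [42, 20, 33, 89]

[42, 20, 33, 89]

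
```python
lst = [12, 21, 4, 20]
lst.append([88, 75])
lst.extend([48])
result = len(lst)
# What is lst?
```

After line 1: lst = [12, 21, 4, 20]
After line 2 (append adds [88, 75] as single element): lst = [12, 21, 4, 20, [88, 75]]
After line 3 (extend unpacks [48], adds 48): lst = [12, 21, 4, 20, [88, 75], 48]
After line 4: result = len(lst) = 6

[12, 21, 4, 20, [88, 75], 48]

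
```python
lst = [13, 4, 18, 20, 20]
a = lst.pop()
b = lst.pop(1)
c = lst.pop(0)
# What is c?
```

After line 1: lst = [13, 4, 18, 20, 20]
After line 2 (pop() -> a = 20): lst = [13, 4, 18, 20]
After line 3 (pop(1) -> b = 4): lst = [13, 18, 20]
After line 4 (pop(0) -> c = 13): lst = [18, 20]

13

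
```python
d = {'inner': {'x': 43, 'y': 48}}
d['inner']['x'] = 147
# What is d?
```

After line 1: d = {'inner': {'x': 43, 'y': 48}}
After line 2 (inner x overwritten): d = {'inner': {'x': 147, 'y': 48}}

{'inner': {'x': 147, 'y': 48}}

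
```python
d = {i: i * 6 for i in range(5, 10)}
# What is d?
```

{5: 30, 6: 36, 7: 42, 8: 48, 9: 54}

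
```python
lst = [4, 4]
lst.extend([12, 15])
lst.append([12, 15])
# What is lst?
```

After line 1: lst = [4, 4]
After line 2 (extend unpacks [12, 15]): lst = [4, 4, 12, 15]
After line 3 (append adds [12, 15] as single element): lst = [4, 4, 12, 15, [12, 15]]

[4, 4, 12, 15, [12, 15]]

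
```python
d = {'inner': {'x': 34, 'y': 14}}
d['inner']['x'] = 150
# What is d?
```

After line 1: d = {'inner': {'x': 34, 'y': 14}}
After line 2 (inner x overwritten): d = {'inner': {'x': 150, 'y': 14}}

{'inner': {'x': 150, 'y': 14}}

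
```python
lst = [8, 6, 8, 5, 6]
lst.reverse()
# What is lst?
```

[6, 5, 8, 6, 8]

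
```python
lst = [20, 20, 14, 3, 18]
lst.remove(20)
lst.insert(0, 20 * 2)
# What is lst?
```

After line 1: lst = [20, 20, 14, 3, 18]
After line 2 (remove first 20): lst = [20, 14, 3, 18]
After line 3 (insert 40 at index 0): lst = [40, 20, 14, 3, 18]

[40, 20, 14, 3, 18]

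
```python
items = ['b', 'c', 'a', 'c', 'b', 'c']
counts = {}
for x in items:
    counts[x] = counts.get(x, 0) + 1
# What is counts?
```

Initial: counts = {}, items = ['b', 'c', 'a', 'c', 'b', 'c']
See 'b': counts = {'b': 1}
See 'c': counts = {'b': 1, 'c': 1}
See 'a': counts = {'b': 1, 'c': 1, 'a': 1}
See 'c': counts = {'b': 1, 'c': 2, 'a': 1}
See 'b': counts = {'b': 2, 'c': 2, 'a': 1}
See 'c': counts = {'b': 2, 'c': 3, 'a': 1}

{'b': 2, 'c': 3, 'a': 1}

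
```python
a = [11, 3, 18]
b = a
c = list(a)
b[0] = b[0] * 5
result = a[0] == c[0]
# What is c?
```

After line 1: a = [11, 3, 18]
After line 2 (b = a, alias): a = [11, 3, 18], b = [11, 3, 18]
After line 3 (c = list(a) is a copy, new object): c = [11, 3, 18]
After line 4 (b[0] = 11 * 5 = 55; mutates shared a/b): a = b = [55, 3, 18], c = [11, 3, 18]
After line 5 (a[0] = 55, c[0] = 11; result = False)

[11, 3, 18]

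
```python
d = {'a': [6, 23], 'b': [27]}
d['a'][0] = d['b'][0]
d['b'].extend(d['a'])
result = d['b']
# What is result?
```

After line 1: d = {'a': [6, 23], 'b': [27]}
After line 2 (a[0] = b[0] = 27): d = {'a': [27, 23], 'b': [27]}
After line 3 (b.extend(a) appends [27, 23]): d = {'a': [27, 23], 'b': [27, 27, 23]}
After line 4: result = d['b'] = [27, 27, 23]

[27, 27, 23]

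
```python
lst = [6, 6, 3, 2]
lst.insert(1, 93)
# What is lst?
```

[6, 93, 6, 3, 2]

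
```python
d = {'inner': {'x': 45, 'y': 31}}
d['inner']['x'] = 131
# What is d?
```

After line 1: d = {'inner': {'x': 45, 'y': 31}}
After line 2 (inner x overwritten): d = {'inner': {'x': 131, 'y': 31}}

{'inner': {'x': 131, 'y': 31}}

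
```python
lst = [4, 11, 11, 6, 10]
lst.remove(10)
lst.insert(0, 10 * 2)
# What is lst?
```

After line 1: lst = [4, 11, 11, 6, 10]
After line 2 (remove first 10): lst = [4, 11, 11, 6]
After line 3 (insert 20 at index 0): lst = [20, 4, 11, 11, 6]

[20, 4, 11, 11, 6]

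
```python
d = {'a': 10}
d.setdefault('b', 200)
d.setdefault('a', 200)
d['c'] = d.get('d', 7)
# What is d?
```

After line 1: d = {'a': 10}
After line 2 (setdefault adds 'b'=200): d = {'a': 10, 'b': 200}
After line 3 (setdefault 'a' no-op, already exists): d = {'a': 10, 'b': 200}
After line 4 (get('d', 7) returns default since 'd' not in d): d = {'a': 10, 'b': 200, 'c': 7}

{'a': 10, 'b': 200, 'c': 7}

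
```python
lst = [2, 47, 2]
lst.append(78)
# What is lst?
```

[2, 47, 2, 78]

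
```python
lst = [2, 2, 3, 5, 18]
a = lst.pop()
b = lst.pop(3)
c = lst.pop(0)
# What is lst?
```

After line 1: lst = [2, 2, 3, 5, 18]
After line 2 (pop() -> a = 18): lst = [2, 2, 3, 5]
After line 3 (pop(3) -> b = 5): lst = [2, 2, 3]
After line 4 (pop(0) -> c = 2): lst = [2, 3]

[2, 3]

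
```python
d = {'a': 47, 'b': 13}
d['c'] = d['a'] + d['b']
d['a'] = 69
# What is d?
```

After line 1: d = {'a': 47, 'b': 13}
After line 2 (d['c'] = 47 + 13): d = {'a': 47, 'b': 13, 'c': 60}
After line 3: d = {'a': 69, 'b': 13, 'c': 60}

{'a': 69, 'b': 13, 'c': 60}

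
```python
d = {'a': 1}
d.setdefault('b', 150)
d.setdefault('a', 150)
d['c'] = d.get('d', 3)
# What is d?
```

After line 1: d = {'a': 1}
After line 2 (setdefault adds 'b'=150): d = {'a': 1, 'b': 150}
After line 3 (setdefault 'a' no-op, already exists): d = {'a': 1, 'b': 150}
After line 4 (get('d', 3) returns default since 'd' not in d): d = {'a': 1, 'b': 150, 'c': 3}

{'a': 1, 'b': 150, 'c': 3}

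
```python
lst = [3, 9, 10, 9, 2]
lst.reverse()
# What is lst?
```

[2, 9, 10, 9, 3]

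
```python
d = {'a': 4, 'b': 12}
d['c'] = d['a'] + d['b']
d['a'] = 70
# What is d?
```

After line 1: d = {'a': 4, 'b': 12}
After line 2 (d['c'] = 4 + 12): d = {'a': 4, 'b': 12, 'c': 16}
After line 3: d = {'a': 70, 'b': 12, 'c': 16}

{'a': 70, 'b': 12, 'c': 16}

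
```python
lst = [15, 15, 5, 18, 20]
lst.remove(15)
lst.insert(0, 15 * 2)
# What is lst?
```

After line 1: lst = [15, 15, 5, 18, 20]
After line 2 (remove first 15): lst = [15, 5, 18, 20]
After line 3 (insert 30 at index 0): lst = [30, 15, 5, 18, 20]

[30, 15, 5, 18, 20]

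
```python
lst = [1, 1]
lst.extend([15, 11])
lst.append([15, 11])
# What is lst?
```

After line 1: lst = [1, 1]
After line 2 (extend unpacks [15, 11]): lst = [1, 1, 15, 11]
After line 3 (append adds [15, 11] as single element): lst = [1, 1, 15, 11, [15, 11]]

[1, 1, 15, 11, [15, 11]]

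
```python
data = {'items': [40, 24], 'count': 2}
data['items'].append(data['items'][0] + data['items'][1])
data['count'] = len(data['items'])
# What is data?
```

After line 1: data = {'items': [40, 24], 'count': 2}
After line 2 (append 40 + 24 = 64): data = {'items': [40, 24, 64], 'count': 2}
After line 3 (count = len(items) = 3): data = {'items': [40, 24, 64], 'count': 3}

{'items': [40, 24, 64], 'count': 3}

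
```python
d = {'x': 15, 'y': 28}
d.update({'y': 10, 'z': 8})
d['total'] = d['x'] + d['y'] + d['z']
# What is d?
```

After line 1: d = {'x': 15, 'y': 28}
After line 2 (y overwritten, z added): d = {'x': 15, 'y': 10, 'z': 8}
After line 3 (total = 15 + 10 + 8 = 33): d = {'x': 15, 'y': 10, 'z': 8, 'total': 33}

{'x': 15, 'y': 10, 'z': 8, 'total': 33}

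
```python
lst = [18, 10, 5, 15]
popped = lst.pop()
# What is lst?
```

[18, 10, 5]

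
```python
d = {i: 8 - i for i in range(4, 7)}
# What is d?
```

{4: 4, 5: 3, 6: 2}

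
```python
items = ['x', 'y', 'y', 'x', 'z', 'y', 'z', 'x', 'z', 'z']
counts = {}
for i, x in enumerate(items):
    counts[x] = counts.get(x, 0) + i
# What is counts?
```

Initial: counts = {}, items = ['x', 'y', 'y', 'x', 'z', 'y', 'z', 'x', 'z', 'z']
i=0, x='x': counts = {'x': 0}
i=1, x='y': counts = {'x': 0, 'y': 1}
i=2, x='y': counts = {'x': 0, 'y': 3}
i=3, x='x': counts = {'x': 3, 'y': 3}
i=4, x='z': counts = {'x': 3, 'y': 3, 'z': 4}
i=5, x='y': counts = {'x': 3, 'y': 8, 'z': 4}
i=6, x='z': counts = {'x': 3, 'y': 8, 'z': 10}
i=7, x='x': counts = {'x': 10, 'y': 8, 'z': 10}
i=8, x='z': counts = {'x': 10, 'y': 8, 'z': 18}
i=9, x='z': counts = {'x': 10, 'y': 8, 'z': 27}

{'x': 10, 'y': 8, 'z': 27}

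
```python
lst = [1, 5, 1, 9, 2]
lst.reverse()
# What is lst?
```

[2, 9, 1, 5, 1]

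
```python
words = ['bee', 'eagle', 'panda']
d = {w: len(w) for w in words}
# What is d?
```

{'bee': 3, 'eagle': 5, 'panda': 5}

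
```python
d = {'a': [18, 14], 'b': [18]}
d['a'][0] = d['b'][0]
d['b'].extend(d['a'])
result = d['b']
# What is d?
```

After line 1: d = {'a': [18, 14], 'b': [18]}
After line 2 (a[0] = b[0] = 18): d = {'a': [18, 14], 'b': [18]}
After line 3 (b.extend(a) appends [18, 14]): d = {'a': [18, 14], 'b': [18, 18, 14]}
After line 4: result = d['b'] = [18, 18, 14]

{'a': [18, 14], 'b': [18, 18, 14]}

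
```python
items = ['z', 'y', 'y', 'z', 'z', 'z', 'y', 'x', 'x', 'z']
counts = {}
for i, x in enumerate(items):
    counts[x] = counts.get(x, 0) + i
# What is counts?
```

Initial: counts = {}, items = ['z', 'y', 'y', 'z', 'z', 'z', 'y', 'x', 'x', 'z']
i=0, x='z': counts = {'z': 0}
i=1, x='y': counts = {'z': 0, 'y': 1}
i=2, x='y': counts = {'z': 0, 'y': 3}
i=3, x='z': counts = {'z': 3, 'y': 3}
i=4, x='z': counts = {'z': 7, 'y': 3}
i=5, x='z': counts = {'z': 12, 'y': 3}
i=6, x='y': counts = {'z': 12, 'y': 9}
i=7, x='x': counts = {'z': 12, 'y': 9, 'x': 7}
i=8, x='x': counts = {'z': 12, 'y': 9, 'x': 15}
i=9, x='z': counts = {'z': 21, 'y': 9, 'x': 15}

{'z': 21, 'y': 9, 'x': 15}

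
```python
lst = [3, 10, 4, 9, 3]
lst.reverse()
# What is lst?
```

[3, 9, 4, 10, 3]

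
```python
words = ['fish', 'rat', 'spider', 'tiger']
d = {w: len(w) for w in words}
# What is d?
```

{'fish': 4, 'rat': 3, 'spider': 6, 'tiger': 5}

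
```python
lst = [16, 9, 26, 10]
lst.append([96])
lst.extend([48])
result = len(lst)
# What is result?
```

After line 1: lst = [16, 9, 26, 10]
After line 2 (append adds [96] as single element): lst = [16, 9, 26, 10, [96]]
After line 3 (extend unpacks [48], adds 48): lst = [16, 9, 26, 10, [96], 48]
After line 4: result = len(lst) = 6

6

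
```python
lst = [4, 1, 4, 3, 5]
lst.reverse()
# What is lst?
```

[5, 3, 4, 1, 4]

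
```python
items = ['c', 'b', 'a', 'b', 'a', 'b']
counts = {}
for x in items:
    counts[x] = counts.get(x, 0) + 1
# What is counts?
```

Initial: counts = {}, items = ['c', 'b', 'a', 'b', 'a', 'b']
See 'c': counts = {'c': 1}
See 'b': counts = {'c': 1, 'b': 1}
See 'a': counts = {'c': 1, 'b': 1, 'a': 1}
See 'b': counts = {'c': 1, 'b': 2, 'a': 1}
See 'a': counts = {'c': 1, 'b': 2, 'a': 2}
See 'b': counts = {'c': 1, 'b': 3, 'a': 2}

{'c': 1, 'b': 3, 'a': 2}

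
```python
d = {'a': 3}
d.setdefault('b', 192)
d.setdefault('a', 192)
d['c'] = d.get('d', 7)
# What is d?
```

After line 1: d = {'a': 3}
After line 2 (setdefault adds 'b'=192): d = {'a': 3, 'b': 192}
After line 3 (setdefault 'a' no-op, already exists): d = {'a': 3, 'b': 192}
After line 4 (get('d', 7) returns default since 'd' not in d): d = {'a': 3, 'b': 192, 'c': 7}

{'a': 3, 'b': 192, 'c': 7}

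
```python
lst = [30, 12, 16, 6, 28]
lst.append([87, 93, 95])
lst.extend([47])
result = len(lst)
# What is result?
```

After line 1: lst = [30, 12, 16, 6, 28]
After line 2 (append adds [87, 93, 95] as single element): lst = [30, 12, 16, 6, 28, [87, 93, 95]]
After line 3 (extend unpacks [47], adds 47): lst = [30, 12, 16, 6, 28, [87, 93, 95], 47]
After line 4: result = len(lst) = 7

7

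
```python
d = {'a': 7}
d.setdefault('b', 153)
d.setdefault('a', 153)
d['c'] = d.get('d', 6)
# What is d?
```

After line 1: d = {'a': 7}
After line 2 (setdefault adds 'b'=153): d = {'a': 7, 'b': 153}
After line 3 (setdefault 'a' no-op, already exists): d = {'a': 7, 'b': 153}
After line 4 (get('d', 6) returns default since 'd' not in d): d = {'a': 7, 'b': 153, 'c': 6}

{'a': 7, 'b': 153, 'c': 6}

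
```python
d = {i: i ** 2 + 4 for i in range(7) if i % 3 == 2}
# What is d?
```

{2: 8, 5: 29}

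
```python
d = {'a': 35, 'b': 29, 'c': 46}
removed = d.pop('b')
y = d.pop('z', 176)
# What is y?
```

After line 1: d = {'a': 35, 'b': 29, 'c': 46}
After line 2 (pop 'b' returns 29): d = {'a': 35, 'c': 46}, removed = 29
After line 3 (pop 'z' missing, returns default 176): d = {'a': 35, 'c': 46}, y = 176

176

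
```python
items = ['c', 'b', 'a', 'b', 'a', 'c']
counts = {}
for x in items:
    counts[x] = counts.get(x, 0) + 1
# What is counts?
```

Initial: counts = {}, items = ['c', 'b', 'a', 'b', 'a', 'c']
See 'c': counts = {'c': 1}
See 'b': counts = {'c': 1, 'b': 1}
See 'a': counts = {'c': 1, 'b': 1, 'a': 1}
See 'b': counts = {'c': 1, 'b': 2, 'a': 1}
See 'a': counts = {'c': 1, 'b': 2, 'a': 2}
See 'c': counts = {'c': 2, 'b': 2, 'a': 2}

{'c': 2, 'b': 2, 'a': 2}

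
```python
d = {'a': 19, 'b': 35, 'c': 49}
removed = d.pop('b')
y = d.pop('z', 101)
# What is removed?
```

After line 1: d = {'a': 19, 'b': 35, 'c': 49}
After line 2 (pop 'b' returns 35): d = {'a': 19, 'c': 49}, removed = 35
After line 3 (pop 'z' missing, returns default 101): d = {'a': 19, 'c': 49}, y = 101

35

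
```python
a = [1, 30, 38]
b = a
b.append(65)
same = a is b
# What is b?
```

After line 1: a = [1, 30, 38]
After line 2 (b = a is an alias, same object): a = [1, 30, 38], b = [1, 30, 38]
After line 3 (b.append mutates the shared list): a = [1, 30, 38, 65], b = [1, 30, 38, 65]
After line 4 (same = a is b; same object -> True): same = True

[1, 30, 38, 65]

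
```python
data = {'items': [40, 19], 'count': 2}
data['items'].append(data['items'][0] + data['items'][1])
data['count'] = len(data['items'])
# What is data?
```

After line 1: data = {'items': [40, 19], 'count': 2}
After line 2 (append 40 + 19 = 59): data = {'items': [40, 19, 59], 'count': 2}
After line 3 (count = len(items) = 3): data = {'items': [40, 19, 59], 'count': 3}

{'items': [40, 19, 59], 'count': 3}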